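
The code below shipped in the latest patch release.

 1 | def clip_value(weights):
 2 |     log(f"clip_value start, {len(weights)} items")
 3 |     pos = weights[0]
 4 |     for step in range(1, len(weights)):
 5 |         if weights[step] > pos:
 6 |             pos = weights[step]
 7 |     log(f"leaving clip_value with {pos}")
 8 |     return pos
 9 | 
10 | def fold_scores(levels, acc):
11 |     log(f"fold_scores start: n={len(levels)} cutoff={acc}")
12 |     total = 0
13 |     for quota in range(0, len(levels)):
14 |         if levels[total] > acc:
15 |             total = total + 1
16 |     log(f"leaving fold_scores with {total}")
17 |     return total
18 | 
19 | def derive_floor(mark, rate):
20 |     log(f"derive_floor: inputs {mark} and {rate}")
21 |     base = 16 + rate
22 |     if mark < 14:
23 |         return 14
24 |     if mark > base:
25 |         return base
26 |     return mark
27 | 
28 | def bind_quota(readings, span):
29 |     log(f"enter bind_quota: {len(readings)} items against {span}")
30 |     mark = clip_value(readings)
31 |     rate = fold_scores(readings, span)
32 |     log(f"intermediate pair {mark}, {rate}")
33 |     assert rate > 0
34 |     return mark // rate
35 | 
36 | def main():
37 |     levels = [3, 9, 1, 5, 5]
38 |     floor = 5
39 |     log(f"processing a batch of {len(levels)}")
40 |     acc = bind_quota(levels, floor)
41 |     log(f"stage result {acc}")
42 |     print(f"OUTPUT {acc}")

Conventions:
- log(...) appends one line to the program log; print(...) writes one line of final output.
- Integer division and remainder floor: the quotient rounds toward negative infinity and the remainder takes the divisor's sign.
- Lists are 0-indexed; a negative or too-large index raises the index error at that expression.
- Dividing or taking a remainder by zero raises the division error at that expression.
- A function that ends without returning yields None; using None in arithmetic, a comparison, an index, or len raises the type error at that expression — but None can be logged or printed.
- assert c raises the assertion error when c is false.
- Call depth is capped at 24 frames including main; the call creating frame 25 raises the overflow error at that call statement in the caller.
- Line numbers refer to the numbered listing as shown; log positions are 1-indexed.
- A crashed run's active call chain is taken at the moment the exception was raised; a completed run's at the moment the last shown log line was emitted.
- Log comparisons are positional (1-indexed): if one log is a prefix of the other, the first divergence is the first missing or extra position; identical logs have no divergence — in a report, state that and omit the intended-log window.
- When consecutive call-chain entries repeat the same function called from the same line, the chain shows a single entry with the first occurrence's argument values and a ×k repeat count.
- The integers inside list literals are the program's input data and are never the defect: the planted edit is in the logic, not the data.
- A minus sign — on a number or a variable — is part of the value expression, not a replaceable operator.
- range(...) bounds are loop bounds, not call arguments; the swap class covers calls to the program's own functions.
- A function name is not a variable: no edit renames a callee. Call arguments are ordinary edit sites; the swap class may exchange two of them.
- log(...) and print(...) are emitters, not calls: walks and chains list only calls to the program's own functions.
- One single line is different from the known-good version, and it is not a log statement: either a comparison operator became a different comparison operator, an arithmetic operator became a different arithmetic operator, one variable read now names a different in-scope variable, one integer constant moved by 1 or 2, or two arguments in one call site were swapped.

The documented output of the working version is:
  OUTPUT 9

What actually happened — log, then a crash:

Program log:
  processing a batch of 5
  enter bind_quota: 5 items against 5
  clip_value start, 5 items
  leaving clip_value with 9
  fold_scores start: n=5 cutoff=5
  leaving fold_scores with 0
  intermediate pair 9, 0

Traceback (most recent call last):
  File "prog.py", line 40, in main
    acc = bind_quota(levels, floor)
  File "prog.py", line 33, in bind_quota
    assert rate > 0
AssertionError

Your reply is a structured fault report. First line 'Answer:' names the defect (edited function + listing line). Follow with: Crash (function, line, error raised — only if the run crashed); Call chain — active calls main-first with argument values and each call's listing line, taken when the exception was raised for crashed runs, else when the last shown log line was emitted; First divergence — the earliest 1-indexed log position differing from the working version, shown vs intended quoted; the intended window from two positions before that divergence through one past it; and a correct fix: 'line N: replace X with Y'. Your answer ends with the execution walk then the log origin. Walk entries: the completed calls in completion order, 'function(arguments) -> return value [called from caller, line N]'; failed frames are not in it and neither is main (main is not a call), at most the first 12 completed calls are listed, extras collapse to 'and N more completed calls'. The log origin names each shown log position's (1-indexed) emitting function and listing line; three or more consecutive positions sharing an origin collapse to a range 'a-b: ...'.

Answer: the defect is in fold_scores at line 14.
The tell: Log line 6 is where behavior first shows: 'leaving fold_scores with 0' appears instead of 'leaving fold_scores with 1'.
Crash: bind_quota, line 33, AssertionError.
Call chain: main -> bind_quota([3, 9, 1, 5, 5], 5) (called at line 40).
First divergence: position 6; shown 'leaving fold_scores with 0' vs intended 'leaving fold_scores with 1'.
Intended log window:
  4: leaving clip_value with 9
  5: fold_scores start: n=5 cutoff=5
  6: leaving fold_scores with 1
  7: intermediate pair 9, 1
Execution walk:
  clip_value([3, 9, 1, 5, 5]) -> 9  [called from bind_quota, line 30]
  fold_scores([3, 9, 1, 5, 5], 5) -> 0  [called from bind_quota, line 31]
Log line origins:
  1 — main, line 39
  2 — bind_quota, line 29
  3 — clip_value, line 2
  4 — clip_value, line 7
  5 — fold_scores, line 11
  6 — fold_scores, line 16
  7 — bind_quota, line 32
A correct fix: line 14: replace `total` with `quota`.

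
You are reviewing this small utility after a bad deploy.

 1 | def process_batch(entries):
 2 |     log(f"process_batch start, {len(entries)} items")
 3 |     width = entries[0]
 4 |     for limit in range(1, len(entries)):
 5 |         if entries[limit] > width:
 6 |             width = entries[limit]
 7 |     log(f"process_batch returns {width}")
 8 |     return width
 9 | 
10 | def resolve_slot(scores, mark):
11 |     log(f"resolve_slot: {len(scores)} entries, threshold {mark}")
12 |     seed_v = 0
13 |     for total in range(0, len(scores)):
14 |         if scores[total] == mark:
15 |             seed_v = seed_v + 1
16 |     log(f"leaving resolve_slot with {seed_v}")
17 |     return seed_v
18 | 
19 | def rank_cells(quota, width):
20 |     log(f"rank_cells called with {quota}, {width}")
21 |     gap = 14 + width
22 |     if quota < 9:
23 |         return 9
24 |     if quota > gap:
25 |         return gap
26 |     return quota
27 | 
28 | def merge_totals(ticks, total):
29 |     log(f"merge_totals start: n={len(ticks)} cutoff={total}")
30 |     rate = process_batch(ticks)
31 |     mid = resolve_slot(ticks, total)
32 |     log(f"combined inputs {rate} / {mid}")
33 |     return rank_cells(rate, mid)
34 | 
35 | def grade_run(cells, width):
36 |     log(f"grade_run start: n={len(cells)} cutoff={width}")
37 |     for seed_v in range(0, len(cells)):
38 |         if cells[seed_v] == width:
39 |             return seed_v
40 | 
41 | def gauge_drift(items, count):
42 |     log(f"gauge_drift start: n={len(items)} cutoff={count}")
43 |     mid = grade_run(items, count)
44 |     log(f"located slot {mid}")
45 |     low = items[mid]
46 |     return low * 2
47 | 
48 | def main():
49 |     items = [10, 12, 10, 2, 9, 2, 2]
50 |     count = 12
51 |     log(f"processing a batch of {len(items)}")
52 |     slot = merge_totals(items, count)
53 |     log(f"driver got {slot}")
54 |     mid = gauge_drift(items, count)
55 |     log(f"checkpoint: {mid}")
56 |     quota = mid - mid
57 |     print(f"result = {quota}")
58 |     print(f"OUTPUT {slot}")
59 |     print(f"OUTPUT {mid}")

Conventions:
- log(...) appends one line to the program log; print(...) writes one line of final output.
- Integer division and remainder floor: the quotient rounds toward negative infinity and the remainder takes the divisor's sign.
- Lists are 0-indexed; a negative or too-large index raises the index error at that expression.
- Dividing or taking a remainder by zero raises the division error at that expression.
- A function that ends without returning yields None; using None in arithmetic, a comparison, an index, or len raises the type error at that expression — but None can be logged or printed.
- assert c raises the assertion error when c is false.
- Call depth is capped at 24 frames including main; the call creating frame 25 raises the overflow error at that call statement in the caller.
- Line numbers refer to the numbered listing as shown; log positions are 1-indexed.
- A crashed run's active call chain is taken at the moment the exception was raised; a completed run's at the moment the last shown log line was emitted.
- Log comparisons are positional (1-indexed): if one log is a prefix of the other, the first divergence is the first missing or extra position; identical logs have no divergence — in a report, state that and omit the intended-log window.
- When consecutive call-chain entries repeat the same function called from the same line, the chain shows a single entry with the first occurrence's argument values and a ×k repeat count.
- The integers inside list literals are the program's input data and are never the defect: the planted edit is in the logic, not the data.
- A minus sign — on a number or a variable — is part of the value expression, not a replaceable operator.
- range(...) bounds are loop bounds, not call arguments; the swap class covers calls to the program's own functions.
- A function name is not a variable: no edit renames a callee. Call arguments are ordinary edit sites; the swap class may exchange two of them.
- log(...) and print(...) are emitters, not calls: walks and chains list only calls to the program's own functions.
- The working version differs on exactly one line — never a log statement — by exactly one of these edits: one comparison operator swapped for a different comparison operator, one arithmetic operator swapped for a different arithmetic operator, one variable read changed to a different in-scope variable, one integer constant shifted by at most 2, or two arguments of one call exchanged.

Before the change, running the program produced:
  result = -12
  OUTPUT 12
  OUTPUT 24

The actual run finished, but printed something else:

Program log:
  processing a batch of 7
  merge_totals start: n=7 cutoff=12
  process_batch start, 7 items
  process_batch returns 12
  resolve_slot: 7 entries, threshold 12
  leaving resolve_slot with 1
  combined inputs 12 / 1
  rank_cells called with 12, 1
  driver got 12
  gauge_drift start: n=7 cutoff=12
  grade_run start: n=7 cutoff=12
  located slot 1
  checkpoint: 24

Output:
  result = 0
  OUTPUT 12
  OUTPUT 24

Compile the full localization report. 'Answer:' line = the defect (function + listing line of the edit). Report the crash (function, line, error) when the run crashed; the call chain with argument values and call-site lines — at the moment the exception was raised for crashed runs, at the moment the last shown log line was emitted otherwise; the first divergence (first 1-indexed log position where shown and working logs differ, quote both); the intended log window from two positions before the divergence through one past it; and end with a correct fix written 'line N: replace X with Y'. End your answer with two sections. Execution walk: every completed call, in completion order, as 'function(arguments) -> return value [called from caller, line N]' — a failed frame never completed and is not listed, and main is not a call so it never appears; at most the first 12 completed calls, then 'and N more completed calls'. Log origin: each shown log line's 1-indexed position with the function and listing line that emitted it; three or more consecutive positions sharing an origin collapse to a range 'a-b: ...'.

Answer: the defect is in main at line 56.
Key observation: No log line changed; the fault shows up purely in the output.
Call chain: main.
First divergence: none; the two logs match at every position.
Execution walk:
  process_batch([10, 12, 10, 2, 9, 2, 2]) -> 12  [called from merge_totals, line 30]
  resolve_slot([10, 12, 10, 2, 9, 2, 2], 12) -> 1  [called from merge_totals, line 31]
  rank_cells(12, 1) -> 12  [called from merge_totals, line 33]
  merge_totals([10, 12, 10, 2, 9, 2, 2], 12) -> 12  [called from main, line 52]
  grade_run([10, 12, 10, 2, 9, 2, 2], 12) -> 1  [called from gauge_drift, line 43]
  gauge_drift([10, 12, 10, 2, 9, 2, 2], 12) -> 24  [called from main, line 54]
Origin of each log line:
  1: logged in main at line 51
  2: logged in merge_totals at line 29
  3: logged in process_batch at line 2
  4: logged in process_batch at line 7
  5: logged in resolve_slot at line 11
  6: logged in resolve_slot at line 16
  7: logged in merge_totals at line 32
  8: logged in rank_cells at line 20
  9: logged in main at line 53
  10: logged in gauge_drift at line 42
  11: logged in grade_run at line 36
  12: logged in gauge_drift at line 44
  13: logged in main at line 55
A correct fix: line 56: replace `mid - mid` with `slot - mid`.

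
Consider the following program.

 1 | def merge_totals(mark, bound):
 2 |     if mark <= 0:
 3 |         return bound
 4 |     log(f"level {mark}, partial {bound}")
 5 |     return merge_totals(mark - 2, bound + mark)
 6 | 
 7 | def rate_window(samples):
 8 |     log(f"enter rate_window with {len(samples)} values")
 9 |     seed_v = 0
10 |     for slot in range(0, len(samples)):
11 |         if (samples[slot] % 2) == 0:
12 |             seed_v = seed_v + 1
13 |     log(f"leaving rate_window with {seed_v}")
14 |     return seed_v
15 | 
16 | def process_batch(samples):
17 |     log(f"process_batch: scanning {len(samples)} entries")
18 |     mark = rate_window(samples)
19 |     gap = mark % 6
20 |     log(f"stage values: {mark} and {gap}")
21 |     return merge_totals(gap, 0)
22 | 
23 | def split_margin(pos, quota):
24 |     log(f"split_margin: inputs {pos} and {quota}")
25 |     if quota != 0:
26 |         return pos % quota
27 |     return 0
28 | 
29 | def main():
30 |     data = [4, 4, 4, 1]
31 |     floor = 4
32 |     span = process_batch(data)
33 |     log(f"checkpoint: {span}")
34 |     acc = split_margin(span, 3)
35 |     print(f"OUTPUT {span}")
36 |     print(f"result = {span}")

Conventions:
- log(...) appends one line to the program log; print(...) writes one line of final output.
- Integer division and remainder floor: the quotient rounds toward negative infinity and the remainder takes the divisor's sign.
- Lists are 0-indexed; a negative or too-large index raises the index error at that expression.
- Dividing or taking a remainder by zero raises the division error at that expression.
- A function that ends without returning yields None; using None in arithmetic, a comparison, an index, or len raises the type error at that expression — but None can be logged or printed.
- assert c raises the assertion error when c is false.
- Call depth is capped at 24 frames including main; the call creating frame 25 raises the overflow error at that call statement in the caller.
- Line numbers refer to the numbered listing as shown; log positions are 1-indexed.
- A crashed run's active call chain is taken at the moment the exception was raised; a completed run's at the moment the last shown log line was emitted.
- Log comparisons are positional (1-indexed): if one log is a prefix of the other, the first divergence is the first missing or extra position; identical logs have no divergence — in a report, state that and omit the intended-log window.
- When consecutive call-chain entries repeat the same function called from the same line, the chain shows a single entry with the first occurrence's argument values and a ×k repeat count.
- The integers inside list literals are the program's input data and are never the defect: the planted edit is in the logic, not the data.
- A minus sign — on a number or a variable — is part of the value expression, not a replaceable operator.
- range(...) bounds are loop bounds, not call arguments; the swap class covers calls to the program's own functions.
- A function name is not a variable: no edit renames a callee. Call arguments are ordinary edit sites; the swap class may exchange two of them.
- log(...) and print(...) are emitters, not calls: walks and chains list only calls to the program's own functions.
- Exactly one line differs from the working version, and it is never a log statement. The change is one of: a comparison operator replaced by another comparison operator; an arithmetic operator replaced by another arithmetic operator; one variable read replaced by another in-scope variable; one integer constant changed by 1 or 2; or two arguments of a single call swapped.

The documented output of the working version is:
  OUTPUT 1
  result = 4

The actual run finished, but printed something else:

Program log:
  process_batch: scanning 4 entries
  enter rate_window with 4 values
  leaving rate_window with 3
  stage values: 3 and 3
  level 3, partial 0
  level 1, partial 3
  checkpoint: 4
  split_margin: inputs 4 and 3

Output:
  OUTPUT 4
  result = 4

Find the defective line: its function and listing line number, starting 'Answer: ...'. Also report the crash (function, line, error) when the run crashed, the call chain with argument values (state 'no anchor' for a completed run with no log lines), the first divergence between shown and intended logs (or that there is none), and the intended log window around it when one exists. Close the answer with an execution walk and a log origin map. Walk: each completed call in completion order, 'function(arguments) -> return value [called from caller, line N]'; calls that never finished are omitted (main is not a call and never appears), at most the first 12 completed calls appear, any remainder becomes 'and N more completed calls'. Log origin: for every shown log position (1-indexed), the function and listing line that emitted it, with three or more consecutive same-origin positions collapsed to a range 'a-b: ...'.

Answer: the defect is in main at line 35.
Key fact: Every logged value matches the working version; the printed result is what differs.
Call chain: main -> split_margin(4, 3) (called at line 34).
First divergence: none — the logs agree in full.
Execution walk:
  rate_window([4, 4, 4, 1]) -> 3  [called from process_batch, line 18]
  merge_totals(-1, 4) -> 4  [called from merge_totals, line 5]
  merge_totals(1, 3) -> 4  [called from merge_totals, line 5]
  merge_totals(3, 0) -> 4  [called from process_batch, line 21]
  process_batch([4, 4, 4, 1]) -> 4  [called from main, line 32]
  split_margin(4, 3) -> 1  [called from main, line 34]
Log origin:
  1: from process_batch, line 17
  2: from rate_window, line 8
  3: from rate_window, line 13
  4: from process_batch, line 20
  5: from merge_totals, line 4
  6: from merge_totals, line 4
  7: from main, line 33
  8: from split_margin, line 24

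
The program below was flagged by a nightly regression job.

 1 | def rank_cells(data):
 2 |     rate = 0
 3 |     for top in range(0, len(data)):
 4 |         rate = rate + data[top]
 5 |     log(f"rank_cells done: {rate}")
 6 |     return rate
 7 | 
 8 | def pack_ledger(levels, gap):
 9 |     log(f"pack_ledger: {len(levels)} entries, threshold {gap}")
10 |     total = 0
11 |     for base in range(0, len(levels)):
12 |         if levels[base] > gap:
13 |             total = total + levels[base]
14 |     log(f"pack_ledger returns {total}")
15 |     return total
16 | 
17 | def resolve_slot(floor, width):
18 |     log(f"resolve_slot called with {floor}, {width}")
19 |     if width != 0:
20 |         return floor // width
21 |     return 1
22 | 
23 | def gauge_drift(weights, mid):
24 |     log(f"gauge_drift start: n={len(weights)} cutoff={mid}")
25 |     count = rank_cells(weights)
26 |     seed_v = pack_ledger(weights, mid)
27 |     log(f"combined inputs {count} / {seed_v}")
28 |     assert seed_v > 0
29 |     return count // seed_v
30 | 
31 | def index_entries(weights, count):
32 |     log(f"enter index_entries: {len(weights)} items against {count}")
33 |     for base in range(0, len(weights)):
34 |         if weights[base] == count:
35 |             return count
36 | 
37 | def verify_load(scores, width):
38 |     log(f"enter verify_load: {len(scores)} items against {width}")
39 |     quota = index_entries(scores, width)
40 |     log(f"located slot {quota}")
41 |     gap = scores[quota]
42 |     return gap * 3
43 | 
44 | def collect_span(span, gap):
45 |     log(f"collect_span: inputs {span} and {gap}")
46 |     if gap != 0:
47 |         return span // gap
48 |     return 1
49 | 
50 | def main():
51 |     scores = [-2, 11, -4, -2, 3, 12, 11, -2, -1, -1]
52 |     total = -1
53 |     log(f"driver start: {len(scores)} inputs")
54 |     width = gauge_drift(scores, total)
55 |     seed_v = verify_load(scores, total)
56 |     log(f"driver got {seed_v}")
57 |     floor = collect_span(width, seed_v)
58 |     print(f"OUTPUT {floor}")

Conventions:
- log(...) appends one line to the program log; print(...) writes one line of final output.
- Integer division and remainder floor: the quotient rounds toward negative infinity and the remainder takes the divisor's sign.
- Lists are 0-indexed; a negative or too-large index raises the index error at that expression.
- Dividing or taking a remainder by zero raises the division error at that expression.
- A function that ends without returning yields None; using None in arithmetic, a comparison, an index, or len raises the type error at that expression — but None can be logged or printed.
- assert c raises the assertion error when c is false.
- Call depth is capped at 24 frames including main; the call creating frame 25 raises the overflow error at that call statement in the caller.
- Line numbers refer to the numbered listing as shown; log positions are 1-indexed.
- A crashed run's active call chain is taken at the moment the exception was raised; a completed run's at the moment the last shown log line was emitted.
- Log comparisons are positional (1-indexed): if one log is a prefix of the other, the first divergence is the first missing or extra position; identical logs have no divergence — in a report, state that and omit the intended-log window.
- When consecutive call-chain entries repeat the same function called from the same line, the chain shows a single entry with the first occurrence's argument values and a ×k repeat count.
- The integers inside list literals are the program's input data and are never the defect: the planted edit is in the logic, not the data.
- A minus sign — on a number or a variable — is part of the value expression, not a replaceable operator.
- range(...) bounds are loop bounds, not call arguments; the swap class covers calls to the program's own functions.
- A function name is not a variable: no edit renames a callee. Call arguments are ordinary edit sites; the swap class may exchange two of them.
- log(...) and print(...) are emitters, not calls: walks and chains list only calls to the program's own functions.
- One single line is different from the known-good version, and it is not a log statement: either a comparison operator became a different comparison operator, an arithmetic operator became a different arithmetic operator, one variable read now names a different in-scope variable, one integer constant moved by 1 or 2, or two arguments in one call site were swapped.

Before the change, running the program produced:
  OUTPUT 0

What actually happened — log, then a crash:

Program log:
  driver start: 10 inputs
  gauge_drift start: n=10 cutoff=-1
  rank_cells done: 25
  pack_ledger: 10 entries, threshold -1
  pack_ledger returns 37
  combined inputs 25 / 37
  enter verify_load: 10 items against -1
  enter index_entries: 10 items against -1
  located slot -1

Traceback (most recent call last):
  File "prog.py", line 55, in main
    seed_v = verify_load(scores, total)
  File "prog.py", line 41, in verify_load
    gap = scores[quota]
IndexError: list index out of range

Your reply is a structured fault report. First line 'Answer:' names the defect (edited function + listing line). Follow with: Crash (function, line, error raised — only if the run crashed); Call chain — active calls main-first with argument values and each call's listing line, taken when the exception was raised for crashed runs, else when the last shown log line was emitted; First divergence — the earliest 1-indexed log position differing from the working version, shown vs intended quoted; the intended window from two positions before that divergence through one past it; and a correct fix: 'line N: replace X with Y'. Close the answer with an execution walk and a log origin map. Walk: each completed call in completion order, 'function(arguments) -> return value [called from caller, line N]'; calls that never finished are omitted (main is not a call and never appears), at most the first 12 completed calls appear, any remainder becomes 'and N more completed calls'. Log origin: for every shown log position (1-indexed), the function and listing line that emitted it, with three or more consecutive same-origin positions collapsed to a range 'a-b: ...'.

Answer: the defect is in index_entries at line 35.
The tell: Everything matches until log position 9, which reads 'located slot -1' in place of 'located slot 8'.
Crash: verify_load, line 41, IndexError.
Call chain: main -> verify_load([-2, 11, -4, -2, 3, 12, 11, -2, -1, -1], -1) (called at line 55).
First divergence: at position 9 the run shows 'located slot -1' where the working version logs 'located slot 8'.
Intended log window:
  7: enter verify_load: 10 items against -1
  8: enter index_entries: 10 items against -1
  9: located slot 8
  10: driver got -3
Execution walk:
  rank_cells([-2, 11, -4, -2, 3, 12, 11, -2, -1, -1]) -> 25  [called from gauge_drift, line 25]
  pack_ledger([-2, 11, -4, -2, 3, 12, 11, -2, -1, -1], -1) -> 37  [called from gauge_drift, line 26]
  gauge_drift([-2, 11, -4, -2, 3, 12, 11, -2, -1, -1], -1) -> 0  [called from main, line 54]
  index_entries([-2, 11, -4, -2, 3, 12, 11, -2, -1, -1], -1) -> -1  [called from verify_load, line 39]
Origin of each log line:
  1: emitted by main (line 53)
  2: emitted by gauge_drift (line 24)
  3: emitted by rank_cells (line 5)
  4: emitted by pack_ledger (line 9)
  5: emitted by pack_ledger (line 14)
  6: emitted by gauge_drift (line 27)
  7: emitted by verify_load (line 38)
  8: emitted by index_entries (line 32)
  9: emitted by verify_load (line 40)
A correct fix: line 35: replace `count` with `base`.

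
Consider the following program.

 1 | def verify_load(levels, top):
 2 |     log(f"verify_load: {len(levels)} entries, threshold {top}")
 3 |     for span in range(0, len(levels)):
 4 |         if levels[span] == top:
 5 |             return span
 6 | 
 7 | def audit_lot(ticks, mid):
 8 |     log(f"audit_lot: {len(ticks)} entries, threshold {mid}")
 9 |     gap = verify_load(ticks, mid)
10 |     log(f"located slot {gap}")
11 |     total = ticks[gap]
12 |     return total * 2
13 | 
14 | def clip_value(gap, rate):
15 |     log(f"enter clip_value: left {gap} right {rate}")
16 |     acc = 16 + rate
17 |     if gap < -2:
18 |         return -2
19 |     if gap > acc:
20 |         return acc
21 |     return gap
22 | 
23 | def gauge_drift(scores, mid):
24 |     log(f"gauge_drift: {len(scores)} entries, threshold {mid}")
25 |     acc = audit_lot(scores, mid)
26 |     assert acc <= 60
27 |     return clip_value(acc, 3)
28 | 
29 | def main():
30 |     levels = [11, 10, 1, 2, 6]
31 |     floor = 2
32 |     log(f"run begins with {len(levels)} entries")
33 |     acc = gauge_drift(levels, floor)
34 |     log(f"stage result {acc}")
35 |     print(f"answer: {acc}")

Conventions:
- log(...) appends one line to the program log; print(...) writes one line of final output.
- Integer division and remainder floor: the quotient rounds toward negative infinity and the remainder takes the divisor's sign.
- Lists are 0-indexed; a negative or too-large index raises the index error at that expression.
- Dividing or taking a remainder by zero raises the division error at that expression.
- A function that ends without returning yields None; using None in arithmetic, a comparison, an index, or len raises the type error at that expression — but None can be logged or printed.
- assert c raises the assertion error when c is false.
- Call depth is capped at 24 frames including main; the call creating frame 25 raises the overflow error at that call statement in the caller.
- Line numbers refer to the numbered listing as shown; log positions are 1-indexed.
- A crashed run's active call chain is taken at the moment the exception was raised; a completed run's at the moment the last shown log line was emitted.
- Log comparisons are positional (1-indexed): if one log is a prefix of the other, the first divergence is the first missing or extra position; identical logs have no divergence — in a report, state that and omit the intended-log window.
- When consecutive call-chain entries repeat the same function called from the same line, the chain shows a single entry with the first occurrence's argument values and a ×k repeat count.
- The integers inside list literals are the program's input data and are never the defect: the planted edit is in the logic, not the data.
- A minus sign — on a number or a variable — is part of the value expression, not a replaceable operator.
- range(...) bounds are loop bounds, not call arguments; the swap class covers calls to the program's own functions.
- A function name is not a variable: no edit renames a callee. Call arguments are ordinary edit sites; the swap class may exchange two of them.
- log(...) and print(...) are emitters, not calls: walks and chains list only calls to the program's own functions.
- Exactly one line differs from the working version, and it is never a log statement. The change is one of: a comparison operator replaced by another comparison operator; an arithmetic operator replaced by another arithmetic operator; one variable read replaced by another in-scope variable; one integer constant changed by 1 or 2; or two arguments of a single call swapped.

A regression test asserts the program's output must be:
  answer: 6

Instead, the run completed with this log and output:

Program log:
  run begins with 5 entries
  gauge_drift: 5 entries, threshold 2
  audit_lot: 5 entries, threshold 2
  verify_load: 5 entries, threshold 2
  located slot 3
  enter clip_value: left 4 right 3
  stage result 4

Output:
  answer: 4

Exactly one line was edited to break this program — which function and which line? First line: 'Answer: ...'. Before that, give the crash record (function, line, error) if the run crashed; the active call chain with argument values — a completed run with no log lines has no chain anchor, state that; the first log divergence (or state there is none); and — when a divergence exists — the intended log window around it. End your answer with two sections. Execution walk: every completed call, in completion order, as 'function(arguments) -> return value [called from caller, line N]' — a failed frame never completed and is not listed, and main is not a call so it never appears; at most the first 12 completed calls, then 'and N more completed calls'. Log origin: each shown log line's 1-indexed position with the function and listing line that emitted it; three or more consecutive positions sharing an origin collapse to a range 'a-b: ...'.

Answer: the defect is in audit_lot at line 12.
Core observation: The earliest visible damage is log position 6 — 'enter clip_value: left 4 right 3' rather than the intended 'enter clip_value: left 6 right 3'.
Call chain: main.
First divergence: at position 6 the run shows 'enter clip_value: left 4 right 3' where the working version logs 'enter clip_value: left 6 right 3'.
Intended log window:
  4: verify_load: 5 entries, threshold 2
  5: located slot 3
  6: enter clip_value: left 6 right 3
  7: stage result 6
Execution walk:
  verify_load([11, 10, 1, 2, 6], 2) -> 3  [called from audit_lot, line 9]
  audit_lot([11, 10, 1, 2, 6], 2) -> 4  [called from gauge_drift, line 25]
  clip_value(4, 3) -> 4  [called from gauge_drift, line 27]
  gauge_drift([11, 10, 1, 2, 6], 2) -> 4  [called from main, line 33]
Log origin:
  1: emitted by main (line 32)
  2: emitted by gauge_drift (line 24)
  3: emitted by audit_lot (line 8)
  4: emitted by verify_load (line 2)
  5: emitted by audit_lot (line 10)
  6: emitted by clip_value (line 15)
  7: emitted by main (line 34)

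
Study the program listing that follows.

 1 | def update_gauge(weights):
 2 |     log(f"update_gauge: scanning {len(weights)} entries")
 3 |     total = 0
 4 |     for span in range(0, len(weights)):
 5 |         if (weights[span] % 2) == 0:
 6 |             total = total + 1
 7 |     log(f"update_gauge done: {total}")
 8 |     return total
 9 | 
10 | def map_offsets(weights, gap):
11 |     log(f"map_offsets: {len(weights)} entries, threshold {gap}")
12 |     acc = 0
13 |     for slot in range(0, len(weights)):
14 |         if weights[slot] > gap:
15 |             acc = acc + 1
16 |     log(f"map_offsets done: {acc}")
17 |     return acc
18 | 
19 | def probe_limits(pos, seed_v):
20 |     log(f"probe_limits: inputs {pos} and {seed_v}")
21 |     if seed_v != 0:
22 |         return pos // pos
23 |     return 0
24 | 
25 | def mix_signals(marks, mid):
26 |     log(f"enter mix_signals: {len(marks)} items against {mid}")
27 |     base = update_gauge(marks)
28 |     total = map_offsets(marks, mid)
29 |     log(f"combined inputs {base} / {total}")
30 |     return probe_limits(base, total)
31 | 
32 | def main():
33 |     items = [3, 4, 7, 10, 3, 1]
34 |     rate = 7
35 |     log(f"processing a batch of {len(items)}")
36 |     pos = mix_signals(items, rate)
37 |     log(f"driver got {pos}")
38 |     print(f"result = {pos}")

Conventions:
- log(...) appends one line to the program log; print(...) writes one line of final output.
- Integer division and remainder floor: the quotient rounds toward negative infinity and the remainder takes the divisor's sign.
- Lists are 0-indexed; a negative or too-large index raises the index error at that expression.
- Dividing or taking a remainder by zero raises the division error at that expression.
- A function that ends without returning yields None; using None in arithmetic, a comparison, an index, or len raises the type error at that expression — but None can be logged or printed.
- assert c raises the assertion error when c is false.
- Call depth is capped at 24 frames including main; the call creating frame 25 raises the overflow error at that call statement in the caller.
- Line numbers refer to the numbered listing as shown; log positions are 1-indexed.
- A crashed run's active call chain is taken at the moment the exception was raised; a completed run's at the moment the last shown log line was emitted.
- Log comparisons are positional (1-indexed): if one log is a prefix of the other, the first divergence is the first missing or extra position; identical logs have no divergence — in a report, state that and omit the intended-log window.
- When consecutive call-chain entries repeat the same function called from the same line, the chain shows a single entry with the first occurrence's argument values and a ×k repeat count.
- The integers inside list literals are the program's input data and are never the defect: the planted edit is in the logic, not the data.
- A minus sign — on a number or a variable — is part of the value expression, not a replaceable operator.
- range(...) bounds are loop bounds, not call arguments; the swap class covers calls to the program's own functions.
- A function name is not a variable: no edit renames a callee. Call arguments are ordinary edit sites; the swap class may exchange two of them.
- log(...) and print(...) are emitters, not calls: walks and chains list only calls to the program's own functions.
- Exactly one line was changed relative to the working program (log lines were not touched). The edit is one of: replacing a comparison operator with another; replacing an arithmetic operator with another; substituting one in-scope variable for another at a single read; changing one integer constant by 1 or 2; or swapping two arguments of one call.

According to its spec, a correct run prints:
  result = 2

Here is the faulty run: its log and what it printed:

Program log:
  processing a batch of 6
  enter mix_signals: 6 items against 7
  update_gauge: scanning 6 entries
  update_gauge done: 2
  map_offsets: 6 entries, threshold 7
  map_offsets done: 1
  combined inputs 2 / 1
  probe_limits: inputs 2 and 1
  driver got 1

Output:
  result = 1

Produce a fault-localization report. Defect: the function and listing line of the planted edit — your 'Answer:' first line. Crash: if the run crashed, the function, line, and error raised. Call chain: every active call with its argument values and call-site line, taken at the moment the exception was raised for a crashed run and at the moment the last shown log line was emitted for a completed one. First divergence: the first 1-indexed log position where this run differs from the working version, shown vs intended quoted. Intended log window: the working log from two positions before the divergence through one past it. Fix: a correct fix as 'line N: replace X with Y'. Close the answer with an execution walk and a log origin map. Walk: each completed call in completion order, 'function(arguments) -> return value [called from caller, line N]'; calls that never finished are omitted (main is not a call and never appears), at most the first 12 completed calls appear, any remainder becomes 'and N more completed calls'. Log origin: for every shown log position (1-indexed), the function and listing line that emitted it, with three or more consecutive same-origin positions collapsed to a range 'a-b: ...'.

Answer: the defect is in probe_limits at line 22.
Key fact: Log line 9 is where behavior first shows: 'driver got 1' appears instead of 'driver got 2'.
Call chain: main.
First divergence: position 9 — the shown line 'driver got 1' should read 'driver got 2'.
Intended log window:
  7: combined inputs 2 / 1
  8: probe_limits: inputs 2 and 1
  9: driver got 2
Execution walk:
  update_gauge([3, 4, 7, 10, 3, 1]) -> 2  [called from mix_signals, line 27]
  map_offsets([3, 4, 7, 10, 3, 1], 7) -> 1  [called from mix_signals, line 28]
  probe_limits(2, 1) -> 1  [called from mix_signals, line 30]
  mix_signals([3, 4, 7, 10, 3, 1], 7) -> 1  [called from main, line 36]
Log origin:
  1: from main, line 35
  2: from mix_signals, line 26
  3: from update_gauge, line 2
  4: from update_gauge, line 7
  5: from map_offsets, line 11
  6: from map_offsets, line 16
  7: from mix_signals, line 29
  8: from probe_limits, line 20
  9: from main, line 37
A correct fix: line 22: replace `pos // pos` with `pos // seed_v`.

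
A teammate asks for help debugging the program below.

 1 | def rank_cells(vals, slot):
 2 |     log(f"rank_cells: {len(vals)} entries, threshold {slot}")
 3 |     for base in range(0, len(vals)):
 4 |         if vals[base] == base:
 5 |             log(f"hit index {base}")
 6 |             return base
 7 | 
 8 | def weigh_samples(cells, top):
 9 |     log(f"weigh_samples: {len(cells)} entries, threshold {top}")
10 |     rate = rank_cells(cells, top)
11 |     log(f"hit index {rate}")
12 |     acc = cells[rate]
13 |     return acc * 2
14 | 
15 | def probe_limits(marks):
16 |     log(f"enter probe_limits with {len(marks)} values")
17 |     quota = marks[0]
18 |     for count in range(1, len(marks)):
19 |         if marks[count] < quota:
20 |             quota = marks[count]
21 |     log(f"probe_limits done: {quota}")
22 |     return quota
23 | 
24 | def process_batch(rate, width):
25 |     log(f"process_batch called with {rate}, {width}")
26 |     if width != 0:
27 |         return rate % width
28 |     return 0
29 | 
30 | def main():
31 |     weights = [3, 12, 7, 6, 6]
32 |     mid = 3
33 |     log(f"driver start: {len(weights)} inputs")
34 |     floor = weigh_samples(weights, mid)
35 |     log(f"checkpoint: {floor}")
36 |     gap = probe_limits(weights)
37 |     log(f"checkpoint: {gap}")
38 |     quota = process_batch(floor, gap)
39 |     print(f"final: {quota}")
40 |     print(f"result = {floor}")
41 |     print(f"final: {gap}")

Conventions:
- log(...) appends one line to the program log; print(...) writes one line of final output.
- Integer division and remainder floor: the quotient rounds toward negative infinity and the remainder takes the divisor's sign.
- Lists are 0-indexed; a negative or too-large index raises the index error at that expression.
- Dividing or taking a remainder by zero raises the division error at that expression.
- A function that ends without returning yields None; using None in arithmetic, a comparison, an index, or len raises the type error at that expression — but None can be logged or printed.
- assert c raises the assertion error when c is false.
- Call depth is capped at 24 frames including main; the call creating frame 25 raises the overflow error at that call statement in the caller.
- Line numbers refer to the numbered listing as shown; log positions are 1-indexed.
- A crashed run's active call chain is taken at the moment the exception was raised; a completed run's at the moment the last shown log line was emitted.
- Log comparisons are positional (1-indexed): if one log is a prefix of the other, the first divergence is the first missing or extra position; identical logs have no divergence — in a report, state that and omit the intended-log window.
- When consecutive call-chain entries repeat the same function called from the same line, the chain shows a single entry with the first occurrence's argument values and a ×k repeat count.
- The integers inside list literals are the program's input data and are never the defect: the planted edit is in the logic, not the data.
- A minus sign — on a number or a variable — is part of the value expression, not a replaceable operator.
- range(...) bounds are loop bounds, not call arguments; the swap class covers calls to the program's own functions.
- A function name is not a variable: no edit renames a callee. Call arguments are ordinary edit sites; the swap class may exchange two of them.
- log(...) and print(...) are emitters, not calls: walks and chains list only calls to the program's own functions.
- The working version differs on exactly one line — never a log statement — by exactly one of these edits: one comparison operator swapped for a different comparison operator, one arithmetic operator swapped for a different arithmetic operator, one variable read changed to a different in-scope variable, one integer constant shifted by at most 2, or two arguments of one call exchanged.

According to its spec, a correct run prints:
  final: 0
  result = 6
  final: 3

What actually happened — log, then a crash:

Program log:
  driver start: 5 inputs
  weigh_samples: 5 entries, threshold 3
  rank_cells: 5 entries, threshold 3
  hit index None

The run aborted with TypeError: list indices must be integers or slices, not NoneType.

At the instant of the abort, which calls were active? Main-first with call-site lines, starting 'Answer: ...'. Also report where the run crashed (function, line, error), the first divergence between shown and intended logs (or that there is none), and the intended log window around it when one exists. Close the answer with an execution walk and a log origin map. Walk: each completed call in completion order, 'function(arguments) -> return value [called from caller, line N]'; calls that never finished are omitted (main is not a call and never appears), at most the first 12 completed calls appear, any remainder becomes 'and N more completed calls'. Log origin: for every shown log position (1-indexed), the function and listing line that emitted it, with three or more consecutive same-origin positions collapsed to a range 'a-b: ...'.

Answer: main -> weigh_samples (called at line 34).
Key observation: Position 4 is the first bad log line: 'hit index None' should read 'hit index 0'.
Crash: weigh_samples, line 12, TypeError.
First divergence: at position 4 the run shows 'hit index None' where the working version logs 'hit index 0'.
Intended log window:
  2: weigh_samples: 5 entries, threshold 3
  3: rank_cells: 5 entries, threshold 3
  4: hit index 0
  5: hit index 0
Execution walk:
  rank_cells([3, 12, 7, 6, 6], 3) -> None  [called from weigh_samples, line 10]
Origin of each log line:
  1 — main, line 33
  2 — weigh_samples, line 9
  3 — rank_cells, line 2
  4 — weigh_samples, line 11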